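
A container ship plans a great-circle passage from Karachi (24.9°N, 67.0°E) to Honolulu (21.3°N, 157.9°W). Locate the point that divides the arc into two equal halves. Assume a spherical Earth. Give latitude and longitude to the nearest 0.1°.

≈ 48.1°N, 136.4°E

Write both endpoints as unit vectors p₁, p₂ with components (cos φ cos λ, cos φ sin λ, sin φ).
The central angle between the endpoints is δ = arccos(p₁·p₂) ≈ 2.033 rad (116.5°).
Interpolate at f = 1/2 with slerp weights a = sin((1−f)δ)/sin δ ≈ 0.950, b = sin(fδ)/sin δ ≈ 0.950.
p = a·p₁ + b·p₂ ≈ (-0.483, 0.460, 0.745); φ = arcsin(p_z) ≈ 48.15°, λ = atan2(p_y, p_x) ≈ 136.41°.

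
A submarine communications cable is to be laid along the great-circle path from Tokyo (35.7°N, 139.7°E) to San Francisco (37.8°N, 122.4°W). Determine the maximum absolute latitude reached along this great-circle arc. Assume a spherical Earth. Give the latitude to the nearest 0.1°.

The great circle lies in the plane with unit normal n̂ = (p₁ × p₂)/|p₁ × p₂|.
Here n̂_z ≈ +0.660; the vertex latitude is φ_max = arccos|n̂_z| ≈ 48.7°.
Check via Clairaut: cos φ_max = |cos φ₁| · sin C = cos(35.7°)·sin(54.4°) ≈ 0.660, again giving ≈ 48.7°.

≈ 48.7°N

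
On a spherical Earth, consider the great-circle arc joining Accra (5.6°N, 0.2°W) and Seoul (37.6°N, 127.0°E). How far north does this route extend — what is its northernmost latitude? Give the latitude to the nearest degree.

The great circle lies in the plane with unit normal n̂ = (p₁ × p₂)/|p₁ × p₂|.
Here n̂_z ≈ +0.691; the vertex latitude is φ_max = arccos|n̂_z| ≈ 46.3°.
Check via Clairaut: cos φ_max = |cos φ₁| · sin C = cos(5.6°)·sin(44.0°) ≈ 0.691, again giving ≈ 46.3°.

≈ 46°N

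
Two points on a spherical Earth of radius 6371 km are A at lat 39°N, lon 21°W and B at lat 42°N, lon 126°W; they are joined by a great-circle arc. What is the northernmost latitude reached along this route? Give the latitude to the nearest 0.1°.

The great circle lies in the plane with unit normal n̂ = (p₁ × p₂)/|p₁ × p₂|.
Here n̂_z ≈ -0.580; the vertex latitude is φ_max = arccos|n̂_z| ≈ 54.6°.
Check via Clairaut: cos φ_max = |cos φ₁| · sin C = cos(39.0°)·sin(48.2°) ≈ 0.580, again giving ≈ 54.6°.

≈ 54.6°N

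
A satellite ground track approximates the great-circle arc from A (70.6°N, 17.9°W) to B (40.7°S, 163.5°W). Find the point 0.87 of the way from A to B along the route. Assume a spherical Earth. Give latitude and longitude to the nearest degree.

≈ (23°S, 157°W)

Convert each endpoint to a unit vector on the sphere (x = cos φ cos λ, y = cos φ sin λ, z = sin φ).
The central angle between the endpoints is δ = arccos(p₁·p₂) ≈ 2.537 rad (145.4°).
Interpolate at f = 0.87 with slerp weights a = sin((1−f)δ)/sin δ ≈ 0.570, b = sin(fδ)/sin δ ≈ 1.415.
p = a·p₁ + b·p₂ ≈ (-0.848, -0.363, -0.385); φ = arcsin(p_z) ≈ -22.65°, λ = atan2(p_y, p_x) ≈ -156.84°.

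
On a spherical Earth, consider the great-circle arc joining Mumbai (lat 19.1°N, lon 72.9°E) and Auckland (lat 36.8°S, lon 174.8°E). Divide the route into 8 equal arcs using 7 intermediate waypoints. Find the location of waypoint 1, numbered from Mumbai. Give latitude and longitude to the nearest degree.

The haversine formula gives a central angle δ ≈ 1.931 rad (110.6°) between the endpoints.
Interpolate at f = 1/8 with slerp weights a = sin((1−f)δ)/sin δ ≈ 1.061, b = sin(fδ)/sin δ ≈ 0.255.
p = a·p₁ + b·p₂ ≈ (0.091, 0.977, 0.194); φ = arcsin(p_z) ≈ 11.20°, λ = atan2(p_y, p_x) ≈ 84.67°.

≈ lat 11°N, lon 85°E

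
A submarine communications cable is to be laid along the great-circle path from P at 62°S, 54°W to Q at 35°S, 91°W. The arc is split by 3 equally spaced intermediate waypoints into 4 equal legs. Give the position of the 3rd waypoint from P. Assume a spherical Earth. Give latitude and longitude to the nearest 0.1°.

Convert each endpoint to a unit vector on the sphere (x = cos φ cos λ, y = cos φ sin λ, z = sin φ).
The central angle between the endpoints is δ = arccos(p₁·p₂) ≈ 0.621 rad (35.6°).
Interpolate at f = 3/4 with slerp weights a = sin((1−f)δ)/sin δ ≈ 0.266, b = sin(fδ)/sin δ ≈ 0.772.
p = a·p₁ + b·p₂ ≈ (0.062, -0.733, -0.677); φ = arcsin(p_z) ≈ -42.63°, λ = atan2(p_y, p_x) ≈ -85.14°.

≈ 42.6°S, 85.1°W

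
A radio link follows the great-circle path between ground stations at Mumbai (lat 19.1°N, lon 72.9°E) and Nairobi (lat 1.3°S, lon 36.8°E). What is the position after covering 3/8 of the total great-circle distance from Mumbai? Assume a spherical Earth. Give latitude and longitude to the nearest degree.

≈ lat 12°N, lon 59°E

Convert each endpoint to a unit vector on the sphere (x = cos φ cos λ, y = cos φ sin λ, z = sin φ).
The central angle between the endpoints is δ = arccos(p₁·p₂) ≈ 0.714 rad (40.9°).
Interpolate at f = 3/8 with slerp weights a = sin((1−f)δ)/sin δ ≈ 0.659, b = sin(fδ)/sin δ ≈ 0.404.
p = a·p₁ + b·p₂ ≈ (0.507, 0.837, 0.206); φ = arcsin(p_z) ≈ 11.92°, λ = atan2(p_y, p_x) ≈ 58.82°.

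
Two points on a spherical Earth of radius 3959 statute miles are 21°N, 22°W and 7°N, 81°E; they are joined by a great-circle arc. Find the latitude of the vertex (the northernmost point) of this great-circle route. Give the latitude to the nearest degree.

≈ 24°N

The great circle lies in the plane with unit normal n̂ = (p₁ × p₂)/|p₁ × p₂|.
Here n̂_z ≈ +0.915; the vertex latitude is φ_max = arccos|n̂_z| ≈ 23.7°.
Check via Clairaut: cos φ_max = |cos φ₁| · sin C = cos(21.0°)·sin(78.7°) ≈ 0.915, again giving ≈ 23.7°.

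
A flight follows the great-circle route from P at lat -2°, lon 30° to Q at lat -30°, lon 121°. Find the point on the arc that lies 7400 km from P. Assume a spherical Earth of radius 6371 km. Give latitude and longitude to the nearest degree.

Write both endpoints as unit vectors p₁, p₂ with components (cos φ cos λ, cos φ sin λ, sin φ).
The central angle between the endpoints is δ = arccos(p₁·p₂) ≈ 1.568 rad (89.9°). The total great-circle distance is δ·R ≈ 1.568 × 6371 ≈ 9993 km, so the target fraction is f = 7400/9993 ≈ 0.741.
Interpolate at f ≈ 0.741 with slerp weights a = sin((1−f)δ)/sin δ ≈ 0.396, b = sin(fδ)/sin δ ≈ 0.917.
p = a·p₁ + b·p₂ ≈ (-0.067, 0.879, -0.473); φ = arcsin(p_z) ≈ -28.20°, λ = atan2(p_y, p_x) ≈ 94.34°.

≈ lat -28°, lon 94°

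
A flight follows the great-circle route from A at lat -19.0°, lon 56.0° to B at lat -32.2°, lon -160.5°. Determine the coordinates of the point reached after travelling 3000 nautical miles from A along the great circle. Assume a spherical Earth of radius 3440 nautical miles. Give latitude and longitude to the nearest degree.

≈ lat -54°, lon 103°

Convert each endpoint to a unit vector on the sphere (x = cos φ cos λ, y = cos φ sin λ, z = sin φ).
The central angle between the endpoints is δ = arccos(p₁·p₂) ≈ 2.060 rad (118.0°). The total great-circle distance is δ·R ≈ 2.060 × 3440 ≈ 7085 nmi, so the target fraction is f = 3000/7085 ≈ 0.423.
Interpolate at f ≈ 0.423 with slerp weights a = sin((1−f)δ)/sin δ ≈ 1.051, b = sin(fδ)/sin δ ≈ 0.867.
p = a·p₁ + b·p₂ ≈ (-0.136, 0.579, -0.804); φ = arcsin(p_z) ≈ -53.53°, λ = atan2(p_y, p_x) ≈ 103.26°.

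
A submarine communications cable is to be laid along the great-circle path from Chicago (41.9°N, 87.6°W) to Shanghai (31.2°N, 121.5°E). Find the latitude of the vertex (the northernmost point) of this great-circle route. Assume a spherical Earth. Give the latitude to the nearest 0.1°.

The great circle lies in the plane with unit normal n̂ = (p₁ × p₂)/|p₁ × p₂|.
Here n̂_z ≈ -0.317; the vertex latitude is φ_max = arccos|n̂_z| ≈ 71.5°.
Check via Clairaut: cos φ_max = |cos φ₁| · sin C = cos(41.9°)·sin(25.2°) ≈ 0.317, again giving ≈ 71.5°.

≈ 71.5°N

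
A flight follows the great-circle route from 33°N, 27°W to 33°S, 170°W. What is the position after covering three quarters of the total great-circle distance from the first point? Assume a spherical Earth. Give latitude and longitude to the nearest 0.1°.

≈ 20.0°S, 130.6°W

Write both endpoints as unit vectors p₁, p₂ with components (cos φ cos λ, cos φ sin λ, sin φ).
The central angle between the endpoints is δ = arccos(p₁·p₂) ≈ 2.603 rad (149.1°).
Interpolate at f = 3/4 with slerp weights a = sin((1−f)δ)/sin δ ≈ 1.181, b = sin(fδ)/sin δ ≈ 1.809.
p = a·p₁ + b·p₂ ≈ (-0.612, -0.713, -0.342); φ = arcsin(p_z) ≈ -20.01°, λ = atan2(p_y, p_x) ≈ -130.64°.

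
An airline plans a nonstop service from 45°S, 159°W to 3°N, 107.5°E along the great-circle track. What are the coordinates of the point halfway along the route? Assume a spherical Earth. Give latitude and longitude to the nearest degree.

≈ 29°S, 144°E

Write both endpoints as unit vectors p₁, p₂ with components (cos φ cos λ, cos φ sin λ, sin φ).
The central angle between the endpoints is δ = arccos(p₁·p₂) ≈ 1.651 rad (94.6°).
Interpolate at f = 1/2 with slerp weights a = sin((1−f)δ)/sin δ ≈ 0.737, b = sin(fδ)/sin δ ≈ 0.737.
p = a·p₁ + b·p₂ ≈ (-0.708, 0.515, -0.483); φ = arcsin(p_z) ≈ -28.86°, λ = atan2(p_y, p_x) ≈ 143.95°.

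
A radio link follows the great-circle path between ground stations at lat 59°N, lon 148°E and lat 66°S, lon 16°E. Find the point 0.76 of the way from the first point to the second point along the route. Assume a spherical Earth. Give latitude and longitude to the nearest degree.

Convert each endpoint to a unit vector on the sphere (x = cos φ cos λ, y = cos φ sin λ, z = sin φ).
The central angle between the endpoints is δ = arccos(p₁·p₂) ≈ 2.747 rad (157.4°).
Interpolate at f = 0.76 with slerp weights a = sin((1−f)δ)/sin δ ≈ 1.594, b = sin(fδ)/sin δ ≈ 2.262.
p = a·p₁ + b·p₂ ≈ (0.188, 0.689, -0.700); φ = arcsin(p_z) ≈ -44.44°, λ = atan2(p_y, p_x) ≈ 74.72°.

≈ lat 44°S, lon 75°E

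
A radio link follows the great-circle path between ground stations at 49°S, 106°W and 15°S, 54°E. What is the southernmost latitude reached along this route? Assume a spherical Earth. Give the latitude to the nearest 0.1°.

≈ 76.3°S

The great circle lies in the plane with unit normal n̂ = (p₁ × p₂)/|p₁ × p₂|.
Here n̂_z ≈ +0.236; the vertex latitude is φ_max = arccos|n̂_z| ≈ 76.3°.
Check via Clairaut: cos φ_max = |cos φ₁| · sin C = cos(49.0°)·sin(158.9°) ≈ 0.236, again giving ≈ 76.3°.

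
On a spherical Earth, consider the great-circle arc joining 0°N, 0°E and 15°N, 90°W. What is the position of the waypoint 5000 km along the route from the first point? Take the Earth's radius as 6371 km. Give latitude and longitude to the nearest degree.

≈ 11°N, 44°W

Write both endpoints as unit vectors p₁, p₂ with components (cos φ cos λ, cos φ sin λ, sin φ).
The central angle between the endpoints is δ = arccos(p₁·p₂) ≈ 1.571 rad (90.0°). The total great-circle distance is δ·R ≈ 1.571 × 6371 ≈ 10008 km, so the target fraction is f = 5000/10008 ≈ 0.500.
Interpolate at f ≈ 0.500 with slerp weights a = sin((1−f)δ)/sin δ ≈ 0.708, b = sin(fδ)/sin δ ≈ 0.707.
p = a·p₁ + b·p₂ ≈ (0.708, -0.683, 0.183); φ = arcsin(p_z) ≈ 10.54°, λ = atan2(p_y, p_x) ≈ -43.97°.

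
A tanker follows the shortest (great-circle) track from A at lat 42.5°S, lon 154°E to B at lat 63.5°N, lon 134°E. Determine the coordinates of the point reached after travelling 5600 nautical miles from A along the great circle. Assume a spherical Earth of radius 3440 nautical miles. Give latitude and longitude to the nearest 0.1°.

≈ lat 49.9°N, lon 139.7°E

Convert each endpoint to a unit vector on the sphere (x = cos φ cos λ, y = cos φ sin λ, z = sin φ).
The central angle between the endpoints is δ = arccos(p₁·p₂) ≈ 1.871 rad (107.2°). The total great-circle distance is δ·R ≈ 1.871 × 3440 ≈ 6435 nmi, so the target fraction is f = 5600/6435 ≈ 0.870.
Interpolate at f ≈ 0.870 with slerp weights a = sin((1−f)δ)/sin δ ≈ 0.252, b = sin(fδ)/sin δ ≈ 1.045.
p = a·p₁ + b·p₂ ≈ (-0.491, 0.417, 0.765); φ = arcsin(p_z) ≈ 49.92°, λ = atan2(p_y, p_x) ≈ 139.66°.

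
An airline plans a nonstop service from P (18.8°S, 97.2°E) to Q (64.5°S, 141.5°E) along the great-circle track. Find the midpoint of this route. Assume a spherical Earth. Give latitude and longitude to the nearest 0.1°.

≈ (43.5°S, 110.7°E)

Convert each endpoint to a unit vector on the sphere (x = cos φ cos λ, y = cos φ sin λ, z = sin φ).
The central angle between the endpoints is δ = arccos(p₁·p₂) ≈ 0.949 rad (54.4°).
Interpolate at f = 1/2 with slerp weights a = sin((1−f)δ)/sin δ ≈ 0.562, b = sin(fδ)/sin δ ≈ 0.562.
p = a·p₁ + b·p₂ ≈ (-0.256, 0.679, -0.688); φ = arcsin(p_z) ≈ -43.51°, λ = atan2(p_y, p_x) ≈ 110.68°.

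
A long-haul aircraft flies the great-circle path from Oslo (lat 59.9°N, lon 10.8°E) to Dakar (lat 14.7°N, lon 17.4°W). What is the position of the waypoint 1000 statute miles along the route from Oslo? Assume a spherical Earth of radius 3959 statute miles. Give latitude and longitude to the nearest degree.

≈ lat 48°N, lon 2°W

The haversine formula gives a central angle δ ≈ 0.867 rad (49.7°) between the endpoints. The total great-circle distance is δ·R ≈ 0.867 × 3959 ≈ 3433 mi, so the target fraction is f = 1000/3433 ≈ 0.291.
Interpolate at f ≈ 0.291 with slerp weights a = sin((1−f)δ)/sin δ ≈ 0.756, b = sin(fδ)/sin δ ≈ 0.328.
p = a·p₁ + b·p₂ ≈ (0.675, -0.024, 0.737); φ = arcsin(p_z) ≈ 47.51°, λ = atan2(p_y, p_x) ≈ -2.01°.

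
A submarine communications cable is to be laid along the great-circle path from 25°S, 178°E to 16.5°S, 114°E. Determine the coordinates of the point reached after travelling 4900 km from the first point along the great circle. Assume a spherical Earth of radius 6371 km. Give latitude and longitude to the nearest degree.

≈ 21°S, 130°E

From cos δ = sin φ₁ sin φ₂ + cos φ₁ cos φ₂ cos Δλ, the central angle is δ ≈ 1.046 rad (59.9°). The total great-circle distance is δ·R ≈ 1.046 × 6371 ≈ 6665 km, so the target fraction is f = 4900/6665 ≈ 0.735.
Interpolate at f ≈ 0.735 with slerp weights a = sin((1−f)δ)/sin δ ≈ 0.316, b = sin(fδ)/sin δ ≈ 0.804.
p = a·p₁ + b·p₂ ≈ (-0.600, 0.714, -0.362); φ = arcsin(p_z) ≈ -21.21°, λ = atan2(p_y, p_x) ≈ 130.03°.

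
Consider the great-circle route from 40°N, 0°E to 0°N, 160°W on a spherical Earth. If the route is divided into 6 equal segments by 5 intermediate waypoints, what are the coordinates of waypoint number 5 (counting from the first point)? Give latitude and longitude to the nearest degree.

Convert each endpoint to a unit vector on the sphere (x = cos φ cos λ, y = cos φ sin λ, z = sin φ).
The central angle between the endpoints is δ = arccos(p₁·p₂) ≈ 2.374 rad (136.0°).
Interpolate at f = 5/6 with slerp weights a = sin((1−f)δ)/sin δ ≈ 0.555, b = sin(fδ)/sin δ ≈ 1.322.
p = a·p₁ + b·p₂ ≈ (-0.817, -0.452, 0.357); φ = arcsin(p_z) ≈ 20.91°, λ = atan2(p_y, p_x) ≈ -151.04°.

≈ 21°N, 151°W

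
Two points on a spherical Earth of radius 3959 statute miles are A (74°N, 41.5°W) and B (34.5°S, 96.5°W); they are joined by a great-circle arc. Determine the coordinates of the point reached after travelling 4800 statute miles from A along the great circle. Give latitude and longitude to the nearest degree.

≈ (9°N, 86°W)

Convert each endpoint to a unit vector on the sphere (x = cos φ cos λ, y = cos φ sin λ, z = sin φ).
The central angle between the endpoints is δ = arccos(p₁·p₂) ≈ 1.998 rad (114.5°). The total great-circle distance is δ·R ≈ 1.998 × 3959 ≈ 7909 mi, so the target fraction is f = 4800/7909 ≈ 0.607.
Interpolate at f ≈ 0.607 with slerp weights a = sin((1−f)δ)/sin δ ≈ 0.777, b = sin(fδ)/sin δ ≈ 1.029.
p = a·p₁ + b·p₂ ≈ (0.064, -0.984, 0.164); φ = arcsin(p_z) ≈ 9.44°, λ = atan2(p_y, p_x) ≈ -86.26°.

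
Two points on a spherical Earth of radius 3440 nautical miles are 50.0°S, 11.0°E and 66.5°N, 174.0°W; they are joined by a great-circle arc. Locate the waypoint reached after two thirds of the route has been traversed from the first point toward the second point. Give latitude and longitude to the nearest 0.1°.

From cos δ = sin φ₁ sin φ₂ + cos φ₁ cos φ₂ cos Δλ, the central angle is δ ≈ 2.850 rad (163.3°).
Interpolate at f = 2/3 with slerp weights a = sin((1−f)δ)/sin δ ≈ 2.831, b = sin(fδ)/sin δ ≈ 3.294.
p = a·p₁ + b·p₂ ≈ (0.480, 0.210, 0.852); φ = arcsin(p_z) ≈ 58.38°, λ = atan2(p_y, p_x) ≈ 23.61°.

≈ 58.4°N, 23.6°E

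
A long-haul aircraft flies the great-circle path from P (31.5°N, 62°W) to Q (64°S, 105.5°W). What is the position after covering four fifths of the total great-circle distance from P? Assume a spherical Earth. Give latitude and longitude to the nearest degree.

≈ (46°S, 88°W)

From cos δ = sin φ₁ sin φ₂ + cos φ₁ cos φ₂ cos Δλ, the central angle is δ ≈ 1.771 rad (101.4°).
Interpolate at f = 4/5 with slerp weights a = sin((1−f)δ)/sin δ ≈ 0.354, b = sin(fδ)/sin δ ≈ 1.008.
p = a·p₁ + b·p₂ ≈ (0.024, -0.692, -0.721); φ = arcsin(p_z) ≈ -46.16°, λ = atan2(p_y, p_x) ≈ -88.05°.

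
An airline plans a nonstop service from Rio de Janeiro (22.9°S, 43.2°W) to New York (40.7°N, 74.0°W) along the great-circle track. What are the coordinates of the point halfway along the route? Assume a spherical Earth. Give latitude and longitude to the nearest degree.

≈ 9°N, 57°W

Write both endpoints as unit vectors p₁, p₂ with components (cos φ cos λ, cos φ sin λ, sin φ).
The central angle between the endpoints is δ = arccos(p₁·p₂) ≈ 1.217 rad (69.7°).
Interpolate at f = 1/2 with slerp weights a = sin((1−f)δ)/sin δ ≈ 0.609, b = sin(fδ)/sin δ ≈ 0.609.
p = a·p₁ + b·p₂ ≈ (0.537, -0.828, 0.160); φ = arcsin(p_z) ≈ 9.22°, λ = atan2(p_y, p_x) ≈ -57.07°.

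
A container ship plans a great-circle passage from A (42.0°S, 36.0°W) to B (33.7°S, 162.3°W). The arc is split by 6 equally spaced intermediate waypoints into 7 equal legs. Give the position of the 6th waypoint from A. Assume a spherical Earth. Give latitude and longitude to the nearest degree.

≈ (44°S, 152°W)

Write both endpoints as unit vectors p₁, p₂ with components (cos φ cos λ, cos φ sin λ, sin φ).
The central angle between the endpoints is δ = arccos(p₁·p₂) ≈ 1.566 rad (89.7°).
Interpolate at f = 6/7 with slerp weights a = sin((1−f)δ)/sin δ ≈ 0.222, b = sin(fδ)/sin δ ≈ 0.974.
p = a·p₁ + b·p₂ ≈ (-0.639, -0.343, -0.689); φ = arcsin(p_z) ≈ -43.53°, λ = atan2(p_y, p_x) ≈ -151.74°.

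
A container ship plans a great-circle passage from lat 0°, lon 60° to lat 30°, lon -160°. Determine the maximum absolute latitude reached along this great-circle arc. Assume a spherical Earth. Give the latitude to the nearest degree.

The great circle lies in the plane with unit normal n̂ = (p₁ × p₂)/|p₁ × p₂|.
Here n̂_z ≈ +0.744; the vertex latitude is φ_max = arccos|n̂_z| ≈ 41.9°.

≈ 42°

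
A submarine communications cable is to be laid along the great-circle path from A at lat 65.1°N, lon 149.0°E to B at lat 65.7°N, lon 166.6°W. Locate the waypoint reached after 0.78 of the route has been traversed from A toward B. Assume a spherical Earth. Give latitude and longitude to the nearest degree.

From cos δ = sin φ₁ sin φ₂ + cos φ₁ cos φ₂ cos Δλ, the central angle is δ ≈ 0.316 rad (18.1°).
Interpolate at f = 0.78 with slerp weights a = sin((1−f)δ)/sin δ ≈ 0.224, b = sin(fδ)/sin δ ≈ 0.785.
p = a·p₁ + b·p₂ ≈ (-0.395, -0.026, 0.918); φ = arcsin(p_z) ≈ 66.68°, λ = atan2(p_y, p_x) ≈ -176.18°.

≈ lat 67°N, lon 176°W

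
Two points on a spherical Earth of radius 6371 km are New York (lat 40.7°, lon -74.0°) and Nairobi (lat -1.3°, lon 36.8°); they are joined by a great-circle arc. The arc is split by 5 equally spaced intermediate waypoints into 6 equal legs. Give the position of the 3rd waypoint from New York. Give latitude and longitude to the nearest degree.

Convert each endpoint to a unit vector on the sphere (x = cos φ cos λ, y = cos φ sin λ, z = sin φ).
The central angle between the endpoints is δ = arccos(p₁·p₂) ≈ 1.859 rad (106.5°).
Interpolate at f = 3/6 with slerp weights a = sin((1−f)δ)/sin δ ≈ 0.836, b = sin(fδ)/sin δ ≈ 0.836.
p = a·p₁ + b·p₂ ≈ (0.844, -0.109, 0.526); φ = arcsin(p_z) ≈ 31.73°, λ = atan2(p_y, p_x) ≈ -7.33°.

≈ lat 32°, lon -7°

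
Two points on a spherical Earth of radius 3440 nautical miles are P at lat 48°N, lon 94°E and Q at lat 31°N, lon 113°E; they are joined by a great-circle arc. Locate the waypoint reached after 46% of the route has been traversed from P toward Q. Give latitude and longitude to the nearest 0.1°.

≈ lat 40.6°N, lon 103.9°E

Convert each endpoint to a unit vector on the sphere (x = cos φ cos λ, y = cos φ sin λ, z = sin φ).
The central angle between the endpoints is δ = arccos(p₁·p₂) ≈ 0.390 rad (22.3°).
Interpolate at f = 0.46 with slerp weights a = sin((1−f)δ)/sin δ ≈ 0.550, b = sin(fδ)/sin δ ≈ 0.469.
p = a·p₁ + b·p₂ ≈ (-0.183, 0.737, 0.650); φ = arcsin(p_z) ≈ 40.57°, λ = atan2(p_y, p_x) ≈ 103.93°.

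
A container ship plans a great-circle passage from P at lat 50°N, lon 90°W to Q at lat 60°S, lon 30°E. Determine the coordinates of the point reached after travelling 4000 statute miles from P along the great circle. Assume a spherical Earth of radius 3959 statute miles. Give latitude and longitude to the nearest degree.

Write both endpoints as unit vectors p₁, p₂ with components (cos φ cos λ, cos φ sin λ, sin φ).
The central angle between the endpoints is δ = arccos(p₁·p₂) ≈ 2.539 rad (145.5°). The total great-circle distance is δ·R ≈ 2.539 × 3959 ≈ 10054 mi, so the target fraction is f = 4000/10054 ≈ 0.398.
Interpolate at f ≈ 0.398 with slerp weights a = sin((1−f)δ)/sin δ ≈ 1.764, b = sin(fδ)/sin δ ≈ 1.495.
p = a·p₁ + b·p₂ ≈ (0.648, -0.760, 0.056); φ = arcsin(p_z) ≈ 3.22°, λ = atan2(p_y, p_x) ≈ -49.57°.

≈ lat 3°N, lon 50°W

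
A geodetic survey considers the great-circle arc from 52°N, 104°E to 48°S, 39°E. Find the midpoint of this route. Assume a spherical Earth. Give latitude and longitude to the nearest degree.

≈ 2°N, 70°E

Convert each endpoint to a unit vector on the sphere (x = cos φ cos λ, y = cos φ sin λ, z = sin φ).
The central angle between the endpoints is δ = arccos(p₁·p₂) ≈ 1.995 rad (114.3°).
Interpolate at f = 1/2 with slerp weights a = sin((1−f)δ)/sin δ ≈ 0.922, b = sin(fδ)/sin δ ≈ 0.922.
p = a·p₁ + b·p₂ ≈ (0.342, 0.939, 0.041); φ = arcsin(p_z) ≈ 2.37°, λ = atan2(p_y, p_x) ≈ 69.98°.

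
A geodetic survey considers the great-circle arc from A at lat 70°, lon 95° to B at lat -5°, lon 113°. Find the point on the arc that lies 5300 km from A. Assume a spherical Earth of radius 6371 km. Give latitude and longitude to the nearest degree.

Convert each endpoint to a unit vector on the sphere (x = cos φ cos λ, y = cos φ sin λ, z = sin φ).
The central angle between the endpoints is δ = arccos(p₁·p₂) ≈ 1.326 rad (76.0°). The total great-circle distance is δ·R ≈ 1.326 × 6371 ≈ 8449 km, so the target fraction is f = 5300/8449 ≈ 0.627.
Interpolate at f ≈ 0.627 with slerp weights a = sin((1−f)δ)/sin δ ≈ 0.489, b = sin(fδ)/sin δ ≈ 0.762.
p = a·p₁ + b·p₂ ≈ (-0.311, 0.865, 0.393); φ = arcsin(p_z) ≈ 23.15°, λ = atan2(p_y, p_x) ≈ 109.78°.

≈ lat 23°, lon 110°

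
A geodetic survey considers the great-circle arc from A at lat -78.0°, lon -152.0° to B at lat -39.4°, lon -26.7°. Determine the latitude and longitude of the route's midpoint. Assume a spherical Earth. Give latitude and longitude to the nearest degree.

≈ lat -67°, lon -41°

From cos δ = sin φ₁ sin φ₂ + cos φ₁ cos φ₂ cos Δλ, the central angle is δ ≈ 1.015 rad (58.1°).
Interpolate at f = 1/2 with slerp weights a = sin((1−f)δ)/sin δ ≈ 0.572, b = sin(fδ)/sin δ ≈ 0.572.
p = a·p₁ + b·p₂ ≈ (0.290, -0.254, -0.923); φ = arcsin(p_z) ≈ -67.31°, λ = atan2(p_y, p_x) ≈ -41.28°.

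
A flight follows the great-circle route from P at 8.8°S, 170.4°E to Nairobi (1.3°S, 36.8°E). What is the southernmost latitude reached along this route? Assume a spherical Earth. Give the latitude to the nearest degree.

The great circle lies in the plane with unit normal n̂ = (p₁ × p₂)/|p₁ × p₂|.
Here n̂_z ≈ -0.973; the vertex latitude is φ_max = arccos|n̂_z| ≈ 13.3°.
Check via Clairaut: cos φ_max = |cos φ₁| · sin C = cos(8.8°)·sin(100.0°) ≈ 0.973, again giving ≈ 13.3°.

≈ 13°S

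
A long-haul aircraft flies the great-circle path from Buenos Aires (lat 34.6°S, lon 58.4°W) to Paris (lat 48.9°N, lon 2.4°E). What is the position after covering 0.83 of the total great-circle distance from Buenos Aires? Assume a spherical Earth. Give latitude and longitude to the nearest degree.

≈ lat 36°N, lon 13°W

From cos δ = sin φ₁ sin φ₂ + cos φ₁ cos φ₂ cos Δλ, the central angle is δ ≈ 1.735 rad (99.4°).
Interpolate at f = 0.83 with slerp weights a = sin((1−f)δ)/sin δ ≈ 0.295, b = sin(fδ)/sin δ ≈ 1.005.
p = a·p₁ + b·p₂ ≈ (0.787, -0.179, 0.590); φ = arcsin(p_z) ≈ 36.16°, λ = atan2(p_y, p_x) ≈ -12.81°.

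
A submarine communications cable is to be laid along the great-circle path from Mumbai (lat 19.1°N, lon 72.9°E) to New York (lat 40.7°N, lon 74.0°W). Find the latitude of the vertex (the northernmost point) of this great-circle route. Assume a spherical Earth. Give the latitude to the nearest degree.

≈ 65°N

The great circle lies in the plane with unit normal n̂ = (p₁ × p₂)/|p₁ × p₂|.
Here n̂_z ≈ -0.424; the vertex latitude is φ_max = arccos|n̂_z| ≈ 64.9°.
Check via Clairaut: cos φ_max = |cos φ₁| · sin C = cos(19.1°)·sin(26.7°) ≈ 0.424, again giving ≈ 64.9°.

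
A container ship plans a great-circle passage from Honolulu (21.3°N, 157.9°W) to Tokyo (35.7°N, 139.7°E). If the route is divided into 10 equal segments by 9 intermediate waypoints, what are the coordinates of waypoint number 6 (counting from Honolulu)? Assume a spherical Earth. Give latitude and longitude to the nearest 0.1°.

Convert each endpoint to a unit vector on the sphere (x = cos φ cos λ, y = cos φ sin λ, z = sin φ).
The central angle between the endpoints is δ = arccos(p₁·p₂) ≈ 0.973 rad (55.8°).
Interpolate at f = 6/10 with slerp weights a = sin((1−f)δ)/sin δ ≈ 0.459, b = sin(fδ)/sin δ ≈ 0.667.
p = a·p₁ + b·p₂ ≈ (-0.809, 0.189, 0.556); φ = arcsin(p_z) ≈ 33.78°, λ = atan2(p_y, p_x) ≈ 166.83°.

≈ 33.8°N, 166.8°E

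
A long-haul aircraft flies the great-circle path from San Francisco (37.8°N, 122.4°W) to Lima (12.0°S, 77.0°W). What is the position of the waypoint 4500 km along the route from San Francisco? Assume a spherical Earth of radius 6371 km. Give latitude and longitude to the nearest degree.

Write both endpoints as unit vectors p₁, p₂ with components (cos φ cos λ, cos φ sin λ, sin φ).
The central angle between the endpoints is δ = arccos(p₁·p₂) ≈ 1.143 rad (65.5°). The total great-circle distance is δ·R ≈ 1.143 × 6371 ≈ 7279 km, so the target fraction is f = 4500/7279 ≈ 0.618.
Interpolate at f ≈ 0.618 with slerp weights a = sin((1−f)δ)/sin δ ≈ 0.464, b = sin(fδ)/sin δ ≈ 0.713.
p = a·p₁ + b·p₂ ≈ (-0.040, -0.990, 0.136); φ = arcsin(p_z) ≈ 7.84°, λ = atan2(p_y, p_x) ≈ -92.29°.

≈ 8°N, 92°W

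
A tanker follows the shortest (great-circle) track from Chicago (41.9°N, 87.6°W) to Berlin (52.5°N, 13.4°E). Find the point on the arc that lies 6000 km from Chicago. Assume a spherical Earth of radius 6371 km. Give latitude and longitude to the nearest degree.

Write both endpoints as unit vectors p₁, p₂ with components (cos φ cos λ, cos φ sin λ, sin φ).
The central angle between the endpoints is δ = arccos(p₁·p₂) ≈ 1.111 rad (63.7°). The total great-circle distance is δ·R ≈ 1.111 × 6371 ≈ 7081 km, so the target fraction is f = 6000/7081 ≈ 0.847.
Interpolate at f ≈ 0.847 with slerp weights a = sin((1−f)δ)/sin δ ≈ 0.188, b = sin(fδ)/sin δ ≈ 0.902.
p = a·p₁ + b·p₂ ≈ (0.540, -0.013, 0.842); φ = arcsin(p_z) ≈ 57.30°, λ = atan2(p_y, p_x) ≈ -1.36°.

≈ (57°N, 1°W)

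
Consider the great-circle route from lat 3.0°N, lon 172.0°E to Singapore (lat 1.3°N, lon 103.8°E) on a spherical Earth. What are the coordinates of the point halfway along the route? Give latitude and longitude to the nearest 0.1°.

≈ lat 2.6°N, lon 137.9°E

From cos δ = sin φ₁ sin φ₂ + cos φ₁ cos φ₂ cos Δλ, the central angle is δ ≈ 1.190 rad (68.2°).
Interpolate at f = 1/2 with slerp weights a = sin((1−f)δ)/sin δ ≈ 0.604, b = sin(fδ)/sin δ ≈ 0.604.
p = a·p₁ + b·p₂ ≈ (-0.741, 0.670, 0.045); φ = arcsin(p_z) ≈ 2.60°, λ = atan2(p_y, p_x) ≈ 137.88°.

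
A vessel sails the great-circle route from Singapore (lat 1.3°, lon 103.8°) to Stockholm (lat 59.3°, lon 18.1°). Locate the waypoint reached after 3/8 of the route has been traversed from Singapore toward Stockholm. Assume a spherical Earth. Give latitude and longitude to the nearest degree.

The haversine formula gives a central angle δ ≈ 1.513 rad (86.7°) between the endpoints.
Interpolate at f = 3/8 with slerp weights a = sin((1−f)δ)/sin δ ≈ 0.812, b = sin(fδ)/sin δ ≈ 0.538.
p = a·p₁ + b·p₂ ≈ (0.068, 0.874, 0.481); φ = arcsin(p_z) ≈ 28.77°, λ = atan2(p_y, p_x) ≈ 85.58°.

≈ lat 29°, lon 86°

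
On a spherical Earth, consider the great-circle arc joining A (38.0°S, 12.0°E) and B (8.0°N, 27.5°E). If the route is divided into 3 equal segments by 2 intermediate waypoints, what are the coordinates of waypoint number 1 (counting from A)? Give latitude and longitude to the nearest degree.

Convert each endpoint to a unit vector on the sphere (x = cos φ cos λ, y = cos φ sin λ, z = sin φ).
The central angle between the endpoints is δ = arccos(p₁·p₂) ≈ 0.842 rad (48.2°).
Interpolate at f = 1/3 with slerp weights a = sin((1−f)δ)/sin δ ≈ 0.714, b = sin(fδ)/sin δ ≈ 0.371.
p = a·p₁ + b·p₂ ≈ (0.876, 0.287, -0.388); φ = arcsin(p_z) ≈ -22.81°, λ = atan2(p_y, p_x) ≈ 18.12°.

≈ (23°S, 18°E)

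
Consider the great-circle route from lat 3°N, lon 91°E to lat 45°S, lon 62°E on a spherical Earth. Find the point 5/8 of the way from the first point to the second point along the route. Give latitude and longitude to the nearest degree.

≈ lat 28°S, lon 76°E

The haversine formula gives a central angle δ ≈ 0.951 rad (54.5°) between the endpoints.
Interpolate at f = 5/8 with slerp weights a = sin((1−f)δ)/sin δ ≈ 0.429, b = sin(fδ)/sin δ ≈ 0.688.
p = a·p₁ + b·p₂ ≈ (0.221, 0.858, -0.464); φ = arcsin(p_z) ≈ -27.65°, λ = atan2(p_y, p_x) ≈ 75.56°.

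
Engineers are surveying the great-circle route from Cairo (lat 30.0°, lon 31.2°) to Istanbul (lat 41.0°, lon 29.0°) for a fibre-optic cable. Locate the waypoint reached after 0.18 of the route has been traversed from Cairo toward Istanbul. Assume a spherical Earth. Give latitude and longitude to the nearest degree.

≈ lat 32°, lon 31°

The haversine formula gives a central angle δ ≈ 0.194 rad (11.1°) between the endpoints.
Interpolate at f = 0.18 with slerp weights a = sin((1−f)δ)/sin δ ≈ 0.822, b = sin(fδ)/sin δ ≈ 0.181.
p = a·p₁ + b·p₂ ≈ (0.728, 0.435, 0.530); φ = arcsin(p_z) ≈ 31.98°, λ = atan2(p_y, p_x) ≈ 30.85°.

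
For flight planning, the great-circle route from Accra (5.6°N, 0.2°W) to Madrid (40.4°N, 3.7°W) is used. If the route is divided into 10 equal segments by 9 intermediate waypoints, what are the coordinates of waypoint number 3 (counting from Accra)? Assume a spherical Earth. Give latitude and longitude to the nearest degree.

≈ 16°N, 1°W

From cos δ = sin φ₁ sin φ₂ + cos φ₁ cos φ₂ cos Δλ, the central angle is δ ≈ 0.610 rad (34.9°).
Interpolate at f = 3/10 with slerp weights a = sin((1−f)δ)/sin δ ≈ 0.723, b = sin(fδ)/sin δ ≈ 0.318.
p = a·p₁ + b·p₂ ≈ (0.961, -0.018, 0.276); φ = arcsin(p_z) ≈ 16.05°, λ = atan2(p_y, p_x) ≈ -1.08°.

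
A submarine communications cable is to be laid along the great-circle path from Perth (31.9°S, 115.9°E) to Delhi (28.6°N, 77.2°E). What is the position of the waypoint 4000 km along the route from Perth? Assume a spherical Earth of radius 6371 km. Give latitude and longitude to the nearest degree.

From cos δ = sin φ₁ sin φ₂ + cos φ₁ cos φ₂ cos Δλ, the central angle is δ ≈ 1.236 rad (70.8°). The total great-circle distance is δ·R ≈ 1.236 × 6371 ≈ 7873 km, so the target fraction is f = 4000/7873 ≈ 0.508.
Interpolate at f ≈ 0.508 with slerp weights a = sin((1−f)δ)/sin δ ≈ 0.605, b = sin(fδ)/sin δ ≈ 0.622.
p = a·p₁ + b·p₂ ≈ (-0.103, 0.994, -0.022); φ = arcsin(p_z) ≈ -1.25°, λ = atan2(p_y, p_x) ≈ 95.93°.

≈ 1°S, 96°E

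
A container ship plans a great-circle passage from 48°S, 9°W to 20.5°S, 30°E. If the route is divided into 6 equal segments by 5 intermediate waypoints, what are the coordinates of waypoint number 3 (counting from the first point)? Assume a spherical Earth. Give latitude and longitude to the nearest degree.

≈ 36°S, 14°E

The haversine formula gives a central angle δ ≈ 0.727 rad (41.6°) between the endpoints.
Interpolate at f = 3/6 with slerp weights a = sin((1−f)δ)/sin δ ≈ 0.535, b = sin(fδ)/sin δ ≈ 0.535.
p = a·p₁ + b·p₂ ≈ (0.787, 0.195, -0.585); φ = arcsin(p_z) ≈ -35.79°, λ = atan2(p_y, p_x) ≈ 13.88°.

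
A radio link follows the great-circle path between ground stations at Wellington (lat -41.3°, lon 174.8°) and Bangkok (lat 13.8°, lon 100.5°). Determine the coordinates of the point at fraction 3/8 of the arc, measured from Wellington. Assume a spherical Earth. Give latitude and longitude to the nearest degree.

Convert each endpoint to a unit vector on the sphere (x = cos φ cos λ, y = cos φ sin λ, z = sin φ).
The central angle between the endpoints is δ = arccos(p₁·p₂) ≈ 1.531 rad (87.7°).
Interpolate at f = 3/8 with slerp weights a = sin((1−f)δ)/sin δ ≈ 0.818, b = sin(fδ)/sin δ ≈ 0.543.
p = a·p₁ + b·p₂ ≈ (-0.708, 0.575, -0.410); φ = arcsin(p_z) ≈ -24.22°, λ = atan2(p_y, p_x) ≈ 140.94°.

≈ lat -24°, lon 141°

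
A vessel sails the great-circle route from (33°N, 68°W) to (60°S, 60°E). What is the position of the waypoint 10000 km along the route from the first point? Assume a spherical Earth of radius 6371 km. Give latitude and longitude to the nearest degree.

≈ (43°S, 16°W)

Convert each endpoint to a unit vector on the sphere (x = cos φ cos λ, y = cos φ sin λ, z = sin φ).
The central angle between the endpoints is δ = arccos(p₁·p₂) ≈ 2.389 rad (136.9°). The total great-circle distance is δ·R ≈ 2.389 × 6371 ≈ 15220 km, so the target fraction is f = 10000/15220 ≈ 0.657.
Interpolate at f ≈ 0.657 with slerp weights a = sin((1−f)δ)/sin δ ≈ 1.069, b = sin(fδ)/sin δ ≈ 1.463.
p = a·p₁ + b·p₂ ≈ (0.701, -0.198, -0.685); φ = arcsin(p_z) ≈ -43.21°, λ = atan2(p_y, p_x) ≈ -15.74°.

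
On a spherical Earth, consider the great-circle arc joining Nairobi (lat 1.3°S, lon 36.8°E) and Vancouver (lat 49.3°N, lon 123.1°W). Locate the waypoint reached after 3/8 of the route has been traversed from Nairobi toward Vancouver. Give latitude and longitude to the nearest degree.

The haversine formula gives a central angle δ ≈ 2.252 rad (129.0°) between the endpoints.
Interpolate at f = 3/8 with slerp weights a = sin((1−f)δ)/sin δ ≈ 1.270, b = sin(fδ)/sin δ ≈ 0.962.
p = a·p₁ + b·p₂ ≈ (0.674, 0.235, 0.701); φ = arcsin(p_z) ≈ 44.47°, λ = atan2(p_y, p_x) ≈ 19.22°.

≈ lat 44°N, lon 19°E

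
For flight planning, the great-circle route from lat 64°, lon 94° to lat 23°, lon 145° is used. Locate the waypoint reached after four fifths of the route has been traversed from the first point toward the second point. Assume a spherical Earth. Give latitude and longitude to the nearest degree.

≈ lat 32°, lon 140°

From cos δ = sin φ₁ sin φ₂ + cos φ₁ cos φ₂ cos Δλ, the central angle is δ ≈ 0.921 rad (52.8°).
Interpolate at f = 4/5 with slerp weights a = sin((1−f)δ)/sin δ ≈ 0.230, b = sin(fδ)/sin δ ≈ 0.844.
p = a·p₁ + b·p₂ ≈ (-0.643, 0.546, 0.536); φ = arcsin(p_z) ≈ 32.44°, λ = atan2(p_y, p_x) ≈ 139.67°.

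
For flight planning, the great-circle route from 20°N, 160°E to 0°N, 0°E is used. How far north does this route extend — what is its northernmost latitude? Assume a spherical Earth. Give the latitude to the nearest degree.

The great circle lies in the plane with unit normal n̂ = (p₁ × p₂)/|p₁ × p₂|.
Here n̂_z ≈ -0.685; the vertex latitude is φ_max = arccos|n̂_z| ≈ 46.8°.

≈ 47°N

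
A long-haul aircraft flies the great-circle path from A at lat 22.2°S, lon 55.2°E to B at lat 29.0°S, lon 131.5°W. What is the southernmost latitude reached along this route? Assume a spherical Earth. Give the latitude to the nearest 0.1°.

≈ 83.1°S

The great circle lies in the plane with unit normal n̂ = (p₁ × p₂)/|p₁ × p₂|.
Here n̂_z ≈ +0.121; the vertex latitude is φ_max = arccos|n̂_z| ≈ 83.1°.
Check via Clairaut: cos φ_max = |cos φ₁| · sin C = cos(22.2°)·sin(172.5°) ≈ 0.121, again giving ≈ 83.1°.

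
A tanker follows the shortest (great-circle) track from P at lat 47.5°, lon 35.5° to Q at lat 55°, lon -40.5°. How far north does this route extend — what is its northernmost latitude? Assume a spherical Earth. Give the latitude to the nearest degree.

≈ 58°

The great circle lies in the plane with unit normal n̂ = (p₁ × p₂)/|p₁ × p₂|.
Here n̂_z ≈ -0.525; the vertex latitude is φ_max = arccos|n̂_z| ≈ 58.3°.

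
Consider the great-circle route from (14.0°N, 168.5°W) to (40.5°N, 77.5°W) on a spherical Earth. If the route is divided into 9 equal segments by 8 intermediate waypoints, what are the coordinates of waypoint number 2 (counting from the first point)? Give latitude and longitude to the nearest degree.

Write both endpoints as unit vectors p₁, p₂ with components (cos φ cos λ, cos φ sin λ, sin φ).
The central angle between the endpoints is δ = arccos(p₁·p₂) ≈ 1.426 rad (81.7°).
Interpolate at f = 2/9 with slerp weights a = sin((1−f)δ)/sin δ ≈ 0.905, b = sin(fδ)/sin δ ≈ 0.315.
p = a·p₁ + b·p₂ ≈ (-0.808, -0.409, 0.423); φ = arcsin(p_z) ≈ 25.05°, λ = atan2(p_y, p_x) ≈ -153.18°.

≈ (25°N, 153°W)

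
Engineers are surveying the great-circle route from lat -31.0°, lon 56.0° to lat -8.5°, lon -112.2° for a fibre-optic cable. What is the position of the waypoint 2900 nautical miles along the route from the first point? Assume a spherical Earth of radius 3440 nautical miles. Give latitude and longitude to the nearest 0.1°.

Write both endpoints as unit vectors p₁, p₂ with components (cos φ cos λ, cos φ sin λ, sin φ).
The central angle between the endpoints is δ = arccos(p₁·p₂) ≈ 2.424 rad (138.9°). The total great-circle distance is δ·R ≈ 2.424 × 3440 ≈ 8340 nmi, so the target fraction is f = 2900/8340 ≈ 0.348.
Interpolate at f ≈ 0.348 with slerp weights a = sin((1−f)δ)/sin δ ≈ 1.522, b = sin(fδ)/sin δ ≈ 1.136.
p = a·p₁ + b·p₂ ≈ (0.305, 0.041, -0.952); φ = arcsin(p_z) ≈ -72.09°, λ = atan2(p_y, p_x) ≈ 7.64°.

≈ lat -72.1°, lon 7.6°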